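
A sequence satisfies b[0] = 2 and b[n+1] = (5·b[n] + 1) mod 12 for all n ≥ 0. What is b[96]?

b[0] = 2, b[1] = 11, b[2] = 8, b[3] = 5, b[4] = 2.
The sequence repeats with period 4.
(96 - 0) mod 4 = 0, so b[96] = b[0] = 2.

2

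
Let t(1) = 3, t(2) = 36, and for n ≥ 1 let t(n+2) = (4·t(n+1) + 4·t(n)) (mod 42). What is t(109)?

24

Listing terms: t(1) = 3, t(2) = 36, t(3) = 30, t(4) = 12, t(5) = 0, t(6) = 6, t(7) = 24, t(8) = 36, t(9) = 30.
Since (t(8), t(9)) = (t(2), t(3)) = (36, 30) (two consecutive terms determine the rest), the sequence is eventually periodic: after a pre-period of length 1 it cycles with period 6.
For n ≥ 2, t(n) depends only on (n - 2) mod 6. (109 - 2) mod 6 = 5, so t(109) = t(7) = 24.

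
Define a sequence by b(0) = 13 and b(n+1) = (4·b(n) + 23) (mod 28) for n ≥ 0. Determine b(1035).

b(0) = 13,  b(1) = 19,  b(2) = 15,  b(3) = 27,  b(4) = 19.
Since b(4) = b(1) = 19, the sequence is eventually periodic: after a pre-period of length 1 it cycles with period 3.
For n ≥ 1, b(n) depends only on (n - 1) mod 3. (1035 - 1) mod 3 = 2, so b(1035) = b(3) = 27.

27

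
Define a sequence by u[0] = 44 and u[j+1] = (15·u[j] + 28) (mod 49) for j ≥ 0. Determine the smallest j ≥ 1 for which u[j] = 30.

We have u[0] = 44, u[1] = 2, u[2] = 9, u[3] = 16, u[4] = 23, u[5] = 30, u[6] = 37, u[7] = 44.
The sequence repeats with period 7.
The value 30 first appears (with j ≥ 1) at u[5].

5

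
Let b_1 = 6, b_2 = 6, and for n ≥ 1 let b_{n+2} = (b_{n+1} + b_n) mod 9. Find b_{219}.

3

b_1 = 6,  b_2 = 6,  b_3 = 3,  b_4 = 0,  b_5 = 3,  b_6 = 3,  b_7 = 6,  b_8 = 0,  b_9 = 6,  b_{10} = 6.
The sequence repeats with period 8.
(219 - 1) mod 8 = 2, so b_{219} = b_3 = 3.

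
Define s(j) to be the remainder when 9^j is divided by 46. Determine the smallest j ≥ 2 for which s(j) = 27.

s(1) = 9,  s(2) = 35,  s(3) = 39,  s(4) = 29,  s(5) = 31,  s(6) = 3,  s(7) = 27,  s(8) = 13,  s(9) = 25,  s(10) = 41,  s(11) = 1,  s(12) = 9.
The sequence repeats with period 11.
The value 27 first appears (with j ≥ 2) at s(7).

7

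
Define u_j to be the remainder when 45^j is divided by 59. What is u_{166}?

53

Computing terms: u_0 = 1; u_1 = 45; u_2 = 19; u_3 = 29; u_4 = 7; u_5 = 20; u_6 = 15; u_7 = 26; u_8 = 49; u_9 = 22; u_{10} = 46; u_{11} = 5; u_{12} = 48; u_{13} = 36; u_{14} = 27; u_{15} = 35; u_{16} = 41; u_{17} = 16; u_{18} = 12; u_{19} = 9; u_{20} = 51; u_{21} = 53; u_{22} = 25; u_{23} = 4; u_{24} = 3; u_{25} = 17; u_{26} = 57; u_{27} = 28; u_{28} = 21; u_{29} = 1.
Since u_{29} = u_0 = 1, the sequence is periodic with period 29.
(166 - 0) mod 29 = 21, so u_{166} = u_{21} = 53.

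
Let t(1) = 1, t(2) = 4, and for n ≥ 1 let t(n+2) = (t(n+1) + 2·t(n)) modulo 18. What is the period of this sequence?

t(1) = 1; t(2) = 4; t(3) = 6; t(4) = 14; t(5) = 8; t(6) = 0; t(7) = 16; t(8) = 16; t(9) = 12; t(10) = 8; t(11) = 14; t(12) = 12; t(13) = 4; t(14) = 10; t(15) = 0; t(16) = 2; t(17) = 2; t(18) = 6; t(19) = 10; t(20) = 4; t(21) = 6.
Since (t(20), t(21)) = (t(2), t(3)) = (4, 6) (two consecutive terms determine the rest), the sequence is eventually periodic: after a pre-period of length 1 it cycles with period 18.

18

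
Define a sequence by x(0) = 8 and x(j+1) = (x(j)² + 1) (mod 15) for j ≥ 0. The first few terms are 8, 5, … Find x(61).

5

We have x(0) = 8,  x(1) = 5,  x(2) = 11,  x(3) = 2,  x(4) = 5.
Since x(4) = x(1) = 5, the sequence is eventually periodic: after a pre-period of length 1 it cycles with period 3.
For j ≥ 1, x(j) depends only on (j - 1) mod 3. (61 - 1) mod 3 = 0, so x(61) = x(1) = 5.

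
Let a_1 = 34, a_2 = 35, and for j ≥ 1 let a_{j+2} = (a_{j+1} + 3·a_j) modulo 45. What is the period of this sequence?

Computing terms: a_1 = 34; a_2 = 35; a_3 = 2; a_4 = 17; a_5 = 23; a_6 = 29; a_7 = 8; a_8 = 5; a_9 = 29; a_{10} = 44; a_{11} = 41; a_{12} = 38; a_{13} = 26; a_{14} = 5; a_{15} = 38; a_{16} = 8; a_{17} = 32; a_{18} = 11; a_{19} = 17; a_{20} = 5; a_{21} = 11; a_{22} = 26; a_{23} = 14; a_{24} = 2; a_{25} = 44; a_{26} = 5; a_{27} = 2; a_{28} = 17.
Since (a_{27}, a_{28}) = (a_3, a_4) = (2, 17) (two consecutive terms determine the rest), the sequence is eventually periodic: after a pre-period of length 2 it cycles with period 24.

24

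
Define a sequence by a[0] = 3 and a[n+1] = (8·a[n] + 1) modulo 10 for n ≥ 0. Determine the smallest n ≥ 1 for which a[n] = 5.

Listing terms: a[0] = 3, a[1] = 5, a[2] = 1, a[3] = 9, a[4] = 3.
The sequence repeats with period 4.
The value 5 first appears (with n ≥ 1) at a[1].

1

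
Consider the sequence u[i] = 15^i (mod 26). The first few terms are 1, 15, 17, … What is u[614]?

Computing terms: u[0] = 1,  u[1] = 15,  u[2] = 17,  u[3] = 21,  u[4] = 3,  u[5] = 19,  u[6] = 25,  u[7] = 11,  u[8] = 9,  u[9] = 5,  u[10] = 23,  u[11] = 7,  u[12] = 1.
Since u[12] = u[0] = 1, the sequence is periodic with period 12.
(614 - 0) mod 12 = 2, so u[614] = u[2] = 17.

17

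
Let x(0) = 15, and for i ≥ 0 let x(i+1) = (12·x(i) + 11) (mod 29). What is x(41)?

We have x(0) = 15; x(1) = 17; x(2) = 12; x(3) = 10; x(4) = 15.
The sequence repeats with period 4.
So x(41) = x(0 + ((41-0) mod 4)) = x(1) = 17.

17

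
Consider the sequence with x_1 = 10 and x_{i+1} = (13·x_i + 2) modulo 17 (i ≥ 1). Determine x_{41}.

10

x_1 = 10; x_2 = 13; x_3 = 1; x_4 = 15; x_5 = 10.
Since x_5 = x_1 = 10, the sequence is periodic with period 4.
So x_{41} = x_{1 + ((41-1) mod 4)} = x_1 = 10.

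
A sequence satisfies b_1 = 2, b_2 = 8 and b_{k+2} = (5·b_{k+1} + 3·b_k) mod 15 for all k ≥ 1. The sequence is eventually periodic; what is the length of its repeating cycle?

8

Computing terms: b_1 = 2; b_2 = 8; b_3 = 1; b_4 = 14; b_5 = 13; b_6 = 2; b_7 = 4; b_8 = 11; b_9 = 7; b_{10} = 8; b_{11} = 1.
Since (b_{10}, b_{11}) = (b_2, b_3) = (8, 1) (two consecutive terms determine the rest), the sequence is eventually periodic: after a pre-period of length 1 it cycles with period 8.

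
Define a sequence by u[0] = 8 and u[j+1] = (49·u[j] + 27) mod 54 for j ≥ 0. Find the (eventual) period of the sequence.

We have u[0] = 8; u[1] = 41; u[2] = 38; u[3] = 53; u[4] = 32; u[5] = 29; u[6] = 44; u[7] = 23; u[8] = 20; u[9] = 35; u[10] = 14; u[11] = 11; u[12] = 26; u[13] = 5; u[14] = 2; u[15] = 17; u[16] = 50; u[17] = 47; u[18] = 8.
The sequence repeats with period 18.

18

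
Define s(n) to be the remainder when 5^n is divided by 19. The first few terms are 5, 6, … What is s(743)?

9

Computing terms: s(1) = 5, s(2) = 6, s(3) = 11, s(4) = 17, s(5) = 9, s(6) = 7, s(7) = 16, s(8) = 4, s(9) = 1, s(10) = 5.
Since s(10) = s(1) = 5, the sequence is periodic with period 9.
So s(743) = s(1 + ((743-1) mod 9)) = s(5) = 9.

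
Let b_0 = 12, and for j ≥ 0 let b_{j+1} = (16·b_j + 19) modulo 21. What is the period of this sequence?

We have b_0 = 12,  b_1 = 1,  b_2 = 14,  b_3 = 12.
The sequence repeats with period 3.

3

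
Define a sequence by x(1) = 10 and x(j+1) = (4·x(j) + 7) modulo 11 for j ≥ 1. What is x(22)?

3

Computing terms: x(1) = 10; x(2) = 3; x(3) = 8; x(4) = 6; x(5) = 9; x(6) = 10.
The sequence repeats with period 5.
So x(22) = x(1 + ((22-1) mod 5)) = x(2) = 3.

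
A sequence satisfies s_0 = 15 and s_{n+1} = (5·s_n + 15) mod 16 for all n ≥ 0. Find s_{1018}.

9

s_0 = 15,  s_1 = 10,  s_2 = 1,  s_3 = 4,  s_4 = 3,  s_5 = 14,  s_6 = 5,  s_7 = 8,  s_8 = 7,  s_9 = 2,  s_{10} = 9,  s_{11} = 12,  s_{12} = 11,  s_{13} = 6,  s_{14} = 13,  s_{15} = 0,  s_{16} = 15.
The sequence repeats with period 16.
(1018 - 0) mod 16 = 10, so s_{1018} = s_{10} = 9.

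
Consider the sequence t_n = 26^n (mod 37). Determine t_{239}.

Computing terms: t_0 = 1,  t_1 = 26,  t_2 = 10,  t_3 = 1.
Since t_3 = t_0 = 1, the sequence is periodic with period 3.
(239 - 0) mod 3 = 2, so t_{239} = t_2 = 10.

10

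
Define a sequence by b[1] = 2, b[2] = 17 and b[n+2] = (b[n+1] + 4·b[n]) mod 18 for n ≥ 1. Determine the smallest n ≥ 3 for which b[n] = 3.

b[1] = 2,  b[2] = 17,  b[3] = 7,  b[4] = 3,  b[5] = 13,  b[6] = 7,  b[7] = 5,  b[8] = 15,  b[9] = 17,  b[10] = 5,  b[11] = 1,  b[12] = 3,  b[13] = 7,  b[14] = 1,  b[15] = 11,  b[16] = 15,  b[17] = 5,  b[18] = 11,  b[19] = 13,  b[20] = 3,  b[21] = 1,  b[22] = 13,  b[23] = 17,  b[24] = 15,  b[25] = 11,  b[26] = 17,  b[27] = 7.
Since (b[26], b[27]) = (b[2], b[3]) = (17, 7) (two consecutive terms determine the rest), the sequence is eventually periodic: after a pre-period of length 1 it cycles with period 24.
The value 3 first appears (with n ≥ 3) at b[4].

4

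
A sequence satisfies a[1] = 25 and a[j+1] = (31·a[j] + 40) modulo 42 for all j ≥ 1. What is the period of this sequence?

Computing terms: a[1] = 25; a[2] = 17; a[3] = 21; a[4] = 19; a[5] = 41; a[6] = 9; a[7] = 25.
The sequence repeats with period 6.

6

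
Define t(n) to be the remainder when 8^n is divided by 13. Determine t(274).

12

We have t(1) = 8; t(2) = 12; t(3) = 5; t(4) = 1; t(5) = 8.
The sequence repeats with period 4.
So t(274) = t(1 + ((274-1) mod 4)) = t(2) = 12.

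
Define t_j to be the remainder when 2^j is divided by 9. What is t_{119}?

5

Computing terms: t_1 = 2; t_2 = 4; t_3 = 8; t_4 = 7; t_5 = 5; t_6 = 1; t_7 = 2.
Since t_7 = t_1 = 2, the sequence is periodic with period 6.
(119 - 1) mod 6 = 4, so t_{119} = t_5 = 5.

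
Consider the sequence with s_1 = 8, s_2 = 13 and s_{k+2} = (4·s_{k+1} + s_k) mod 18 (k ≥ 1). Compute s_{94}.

s_1 = 8; s_2 = 13; s_3 = 6; s_4 = 1; s_5 = 10; s_6 = 5; s_7 = 12; s_8 = 17; s_9 = 8; s_{10} = 13.
Since (s_9, s_{10}) = (s_1, s_2) = (8, 13) (two consecutive terms determine the rest), the sequence is periodic with period 8.
So s_{94} = s_{1 + ((94-1) mod 8)} = s_6 = 5.

5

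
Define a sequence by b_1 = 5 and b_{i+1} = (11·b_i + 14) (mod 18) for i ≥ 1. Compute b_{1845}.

17

b_1 = 5,  b_2 = 15,  b_3 = 17,  b_4 = 3,  b_5 = 11,  b_6 = 9,  b_7 = 5.
The sequence repeats with period 6.
So b_{1845} = b_{1 + ((1845-1) mod 6)} = b_3 = 17.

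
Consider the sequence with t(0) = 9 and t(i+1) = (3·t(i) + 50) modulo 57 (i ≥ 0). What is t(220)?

t(0) = 9, t(1) = 20, t(2) = 53, t(3) = 38, t(4) = 50, t(5) = 29, t(6) = 23, t(7) = 5, t(8) = 8, t(9) = 17, t(10) = 44, t(11) = 11, t(12) = 26, t(13) = 14, t(14) = 35, t(15) = 41, t(16) = 2, t(17) = 56, t(18) = 47, t(19) = 20.
Since t(19) = t(1) = 20, the sequence is eventually periodic: after a pre-period of length 1 it cycles with period 18.
For i ≥ 1, t(i) depends only on (i - 1) mod 18. (220 - 1) mod 18 = 3, so t(220) = t(4) = 50.

50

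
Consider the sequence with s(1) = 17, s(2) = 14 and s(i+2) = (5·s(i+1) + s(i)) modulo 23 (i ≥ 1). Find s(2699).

We have s(1) = 17,  s(2) = 14,  s(3) = 18,  s(4) = 12,  s(5) = 9,  s(6) = 11,  s(7) = 18,  s(8) = 9,  s(9) = 17,  s(10) = 2,  s(11) = 4,  s(12) = 22,  s(13) = 22,  s(14) = 17,  s(15) = 15,  s(16) = 0,  s(17) = 15,  s(18) = 6,  s(19) = 22,  s(20) = 1,  s(21) = 4,  s(22) = 21,  s(23) = 17,  s(24) = 14.
Since (s(23), s(24)) = (s(1), s(2)) = (17, 14) (two consecutive terms determine the rest), the sequence is periodic with period 22.
(2699 - 1) mod 22 = 14, so s(2699) = s(15) = 15.

15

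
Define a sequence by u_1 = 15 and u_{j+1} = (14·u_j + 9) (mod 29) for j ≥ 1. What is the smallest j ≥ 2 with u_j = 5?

25

We have u_1 = 15; u_2 = 16; u_3 = 1; u_4 = 23; u_5 = 12; u_6 = 3; u_7 = 22; u_8 = 27; u_9 = 10; u_{10} = 4; u_{11} = 7; u_{12} = 20; u_{13} = 28; u_{14} = 24; u_{15} = 26; u_{16} = 25; u_{17} = 11; u_{18} = 18; u_{19} = 0; u_{20} = 9; u_{21} = 19; u_{22} = 14; u_{23} = 2; u_{24} = 8; u_{25} = 5; u_{26} = 21; u_{27} = 13; u_{28} = 17; u_{29} = 15.
The sequence repeats with period 28.
The value 5 first appears (with j ≥ 2) at u_{25}.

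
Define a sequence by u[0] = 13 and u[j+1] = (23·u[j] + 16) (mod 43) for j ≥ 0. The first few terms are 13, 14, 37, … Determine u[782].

2

We have u[0] = 13; u[1] = 14; u[2] = 37; u[3] = 7; u[4] = 5; u[5] = 2; u[6] = 19; u[7] = 23; u[8] = 29; u[9] = 38; u[10] = 30; u[11] = 18; u[12] = 0; u[13] = 16; u[14] = 40; u[15] = 33; u[16] = 1; u[17] = 39; u[18] = 10; u[19] = 31; u[20] = 41; u[21] = 13.
The sequence repeats with period 21.
(782 - 0) mod 21 = 5, so u[782] = u[5] = 2.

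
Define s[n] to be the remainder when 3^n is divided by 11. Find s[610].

1

s[0] = 1; s[1] = 3; s[2] = 9; s[3] = 5; s[4] = 4; s[5] = 1.
Since s[5] = s[0] = 1, the sequence is periodic with period 5.
So s[610] = s[0 + ((610-0) mod 5)] = s[0] = 1.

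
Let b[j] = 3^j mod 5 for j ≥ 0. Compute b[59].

Listing terms: b[0] = 1; b[1] = 3; b[2] = 4; b[3] = 2; b[4] = 1.
The sequence repeats with period 4.
So b[59] = b[0 + ((59-0) mod 4)] = b[3] = 2.

2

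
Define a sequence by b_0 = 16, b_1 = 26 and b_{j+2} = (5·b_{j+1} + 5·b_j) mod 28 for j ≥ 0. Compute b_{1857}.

b_0 = 16; b_1 = 26; b_2 = 14; b_3 = 4; b_4 = 6; b_5 = 22; b_6 = 0; b_7 = 26; b_8 = 18; b_9 = 24; b_{10} = 14; b_{11} = 22; b_{12} = 12; b_{13} = 2; b_{14} = 14; b_{15} = 24; b_{16} = 22; b_{17} = 6; b_{18} = 0; b_{19} = 2; b_{20} = 10; b_{21} = 4; b_{22} = 14; b_{23} = 6; b_{24} = 16; b_{25} = 26.
The sequence repeats with period 24.
So b_{1857} = b_{0 + ((1857-0) mod 24)} = b_9 = 24.

24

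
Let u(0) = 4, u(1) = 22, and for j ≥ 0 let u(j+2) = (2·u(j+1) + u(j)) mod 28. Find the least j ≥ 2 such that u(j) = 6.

u(0) = 4; u(1) = 22; u(2) = 20; u(3) = 6; u(4) = 4; u(5) = 14; u(6) = 4; u(7) = 22.
Since (u(6), u(7)) = (u(0), u(1)) = (4, 22) (two consecutive terms determine the rest), the sequence is periodic with period 6.
The value 6 first appears (with j ≥ 2) at u(3).

3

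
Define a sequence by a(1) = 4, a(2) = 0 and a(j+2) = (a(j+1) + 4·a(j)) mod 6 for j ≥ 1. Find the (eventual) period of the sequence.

Computing terms: a(1) = 4,  a(2) = 0,  a(3) = 4,  a(4) = 4,  a(5) = 2,  a(6) = 0,  a(7) = 2,  a(8) = 2,  a(9) = 4,  a(10) = 0.
Since (a(9), a(10)) = (a(1), a(2)) = (4, 0) (two consecutive terms determine the rest), the sequence is periodic with period 8.

8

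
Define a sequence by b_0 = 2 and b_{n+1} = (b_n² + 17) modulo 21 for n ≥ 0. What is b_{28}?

Computing terms: b_0 = 2,  b_1 = 0,  b_2 = 17,  b_3 = 12,  b_4 = 14,  b_5 = 3,  b_6 = 5,  b_7 = 0.
Since b_7 = b_1 = 0, the sequence is eventually periodic: after a pre-period of length 1 it cycles with period 6.
For n ≥ 1, b_n depends only on (n - 1) mod 6. (28 - 1) mod 6 = 3, so b_{28} = b_4 = 14.

14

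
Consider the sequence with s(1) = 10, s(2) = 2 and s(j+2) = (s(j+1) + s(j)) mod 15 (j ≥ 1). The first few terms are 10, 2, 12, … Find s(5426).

5

We have s(1) = 10, s(2) = 2, s(3) = 12, s(4) = 14, s(5) = 11, s(6) = 10, s(7) = 6, s(8) = 1, s(9) = 7, s(10) = 8, s(11) = 0, s(12) = 8, s(13) = 8, s(14) = 1, s(15) = 9, s(16) = 10, s(17) = 4, s(18) = 14, s(19) = 3, s(20) = 2, s(21) = 5, s(22) = 7, s(23) = 12, s(24) = 4, s(25) = 1, s(26) = 5, s(27) = 6, s(28) = 11, s(29) = 2, s(30) = 13, s(31) = 0, s(32) = 13, s(33) = 13, s(34) = 11, s(35) = 9, s(36) = 5, s(37) = 14, s(38) = 4, s(39) = 3, s(40) = 7, s(41) = 10, s(42) = 2.
Since (s(41), s(42)) = (s(1), s(2)) = (10, 2) (two consecutive terms determine the rest), the sequence is periodic with period 40.
(5426 - 1) mod 40 = 25, so s(5426) = s(26) = 5.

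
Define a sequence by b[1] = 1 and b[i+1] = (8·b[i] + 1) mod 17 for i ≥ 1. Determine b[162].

9

We have b[1] = 1; b[2] = 9; b[3] = 5; b[4] = 7; b[5] = 6; b[6] = 15; b[7] = 2; b[8] = 0; b[9] = 1.
The sequence repeats with period 8.
(162 - 1) mod 8 = 1, so b[162] = b[2] = 9.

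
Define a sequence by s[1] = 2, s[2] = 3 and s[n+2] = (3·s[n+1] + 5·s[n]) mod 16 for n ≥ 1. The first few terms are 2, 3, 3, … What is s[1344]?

s[1] = 2,  s[2] = 3,  s[3] = 3,  s[4] = 8,  s[5] = 7,  s[6] = 13,  s[7] = 10,  s[8] = 15,  s[9] = 15,  s[10] = 8,  s[11] = 3,  s[12] = 1,  s[13] = 2,  s[14] = 11,  s[15] = 11,  s[16] = 8,  s[17] = 15,  s[18] = 5,  s[19] = 10,  s[20] = 7,  s[21] = 7,  s[22] = 8,  s[23] = 11,  s[24] = 9,  s[25] = 2,  s[26] = 3.
The sequence repeats with period 24.
So s[1344] = s[1 + ((1344-1) mod 24)] = s[24] = 9.

9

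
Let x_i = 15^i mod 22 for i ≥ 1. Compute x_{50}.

1

Listing terms: x_1 = 15,  x_2 = 5,  x_3 = 9,  x_4 = 3,  x_5 = 1,  x_6 = 15.
Since x_6 = x_1 = 15, the sequence is periodic with period 5.
(50 - 1) mod 5 = 4, so x_{50} = x_5 = 1.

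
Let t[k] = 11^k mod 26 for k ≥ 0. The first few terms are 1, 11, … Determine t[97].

11

t[0] = 1, t[1] = 11, t[2] = 17, t[3] = 5, t[4] = 3, t[5] = 7, t[6] = 25, t[7] = 15, t[8] = 9, t[9] = 21, t[10] = 23, t[11] = 19, t[12] = 1.
Since t[12] = t[0] = 1, the sequence is periodic with period 12.
So t[97] = t[0 + ((97-0) mod 12)] = t[1] = 11.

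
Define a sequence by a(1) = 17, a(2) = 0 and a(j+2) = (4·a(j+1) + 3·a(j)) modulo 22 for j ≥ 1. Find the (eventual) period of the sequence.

40

Listing terms: a(1) = 17,  a(2) = 0,  a(3) = 7,  a(4) = 6,  a(5) = 1,  a(6) = 0,  a(7) = 3,  a(8) = 12,  a(9) = 13,  a(10) = 0,  a(11) = 17,  a(12) = 2,  a(13) = 15,  a(14) = 0,  a(15) = 1,  a(16) = 4,  a(17) = 19,  a(18) = 0,  a(19) = 13,  a(20) = 8,  a(21) = 5,  a(22) = 0,  a(23) = 15,  a(24) = 16,  a(25) = 21,  a(26) = 0,  a(27) = 19,  a(28) = 10,  a(29) = 9,  a(30) = 0,  a(31) = 5,  a(32) = 20,  a(33) = 7,  a(34) = 0,  a(35) = 21,  a(36) = 18,  a(37) = 3,  a(38) = 0,  a(39) = 9,  a(40) = 14,  a(41) = 17,  a(42) = 0.
Since (a(41), a(42)) = (a(1), a(2)) = (17, 0) (two consecutive terms determine the rest), the sequence is periodic with period 40.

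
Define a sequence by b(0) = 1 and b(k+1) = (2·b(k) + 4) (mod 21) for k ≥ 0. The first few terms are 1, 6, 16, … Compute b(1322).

b(0) = 1; b(1) = 6; b(2) = 16; b(3) = 15; b(4) = 13; b(5) = 9; b(6) = 1.
Since b(6) = b(0) = 1, the sequence is periodic with period 6.
So b(1322) = b(0 + ((1322-0) mod 6)) = b(2) = 16.

16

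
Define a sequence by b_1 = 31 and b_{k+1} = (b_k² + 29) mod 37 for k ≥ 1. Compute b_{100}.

b_1 = 31; b_2 = 28; b_3 = 36; b_4 = 30; b_5 = 4; b_6 = 8; b_7 = 19; b_8 = 20; b_9 = 22; b_{10} = 32; b_{11} = 17; b_{12} = 22.
Since b_{12} = b_9 = 22, the sequence is eventually periodic: after a pre-period of length 8 it cycles with period 3.
For k ≥ 9, b_k depends only on (k - 9) mod 3. (100 - 9) mod 3 = 1, so b_{100} = b_{10} = 32.

32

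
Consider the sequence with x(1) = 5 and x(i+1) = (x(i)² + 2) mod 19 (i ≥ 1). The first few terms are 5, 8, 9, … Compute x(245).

We have x(1) = 5,  x(2) = 8,  x(3) = 9,  x(4) = 7,  x(5) = 13,  x(6) = 0,  x(7) = 2,  x(8) = 6,  x(9) = 0.
Since x(9) = x(6) = 0, the sequence is eventually periodic: after a pre-period of length 5 it cycles with period 3.
For i ≥ 6, x(i) depends only on (i - 6) mod 3. (245 - 6) mod 3 = 2, so x(245) = x(8) = 6.

6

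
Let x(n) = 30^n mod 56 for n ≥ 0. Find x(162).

x(0) = 1,  x(1) = 30,  x(2) = 4,  x(3) = 8,  x(4) = 16,  x(5) = 32,  x(6) = 8.
Since x(6) = x(3) = 8, the sequence is eventually periodic: after a pre-period of length 3 it cycles with period 3.
For n ≥ 3, x(n) depends only on (n - 3) mod 3. (162 - 3) mod 3 = 0, so x(162) = x(3) = 8.

8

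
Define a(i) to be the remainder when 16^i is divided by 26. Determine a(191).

Listing terms: a(1) = 16; a(2) = 22; a(3) = 14; a(4) = 16.
The sequence repeats with period 3.
So a(191) = a(1 + ((191-1) mod 3)) = a(2) = 22.

22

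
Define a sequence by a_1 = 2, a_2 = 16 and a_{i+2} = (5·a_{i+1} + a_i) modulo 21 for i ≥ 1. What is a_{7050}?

a_1 = 2, a_2 = 16, a_3 = 19, a_4 = 6, a_5 = 7, a_6 = 20, a_7 = 2, a_8 = 9, a_9 = 5, a_{10} = 13, a_{11} = 7, a_{12} = 6, a_{13} = 16, a_{14} = 2, a_{15} = 5, a_{16} = 6, a_{17} = 14, a_{18} = 13, a_{19} = 16, a_{20} = 9, a_{21} = 19, a_{22} = 20, a_{23} = 14, a_{24} = 6, a_{25} = 2, a_{26} = 16.
The sequence repeats with period 24.
(7050 - 1) mod 24 = 17, so a_{7050} = a_{18} = 13.

13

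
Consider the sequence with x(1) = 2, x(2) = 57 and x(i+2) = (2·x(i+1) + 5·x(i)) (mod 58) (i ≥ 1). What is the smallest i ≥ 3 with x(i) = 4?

5

We have x(1) = 2,  x(2) = 57,  x(3) = 8,  x(4) = 11,  x(5) = 4,  x(6) = 5,  x(7) = 30,  x(8) = 27,  x(9) = 30,  x(10) = 21,  x(11) = 18,  x(12) = 25,  x(13) = 24,  x(14) = 57,  x(15) = 2,  x(16) = 57.
The sequence repeats with period 14.
The value 4 first appears (with i ≥ 3) at x(5).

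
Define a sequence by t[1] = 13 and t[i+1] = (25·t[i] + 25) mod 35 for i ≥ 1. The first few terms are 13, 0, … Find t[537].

25

We have t[1] = 13, t[2] = 0, t[3] = 25, t[4] = 20, t[5] = 0.
Since t[5] = t[2] = 0, the sequence is eventually periodic: after a pre-period of length 1 it cycles with period 3.
For i ≥ 2, t[i] depends only on (i - 2) mod 3. (537 - 2) mod 3 = 1, so t[537] = t[3] = 25.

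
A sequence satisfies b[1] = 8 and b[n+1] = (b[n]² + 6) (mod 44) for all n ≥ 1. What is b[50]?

42

We have b[1] = 8,  b[2] = 26,  b[3] = 22,  b[4] = 6,  b[5] = 42,  b[6] = 10,  b[7] = 18,  b[8] = 22.
Since b[8] = b[3] = 22, the sequence is eventually periodic: after a pre-period of length 2 it cycles with period 5.
For n ≥ 3, b[n] depends only on (n - 3) mod 5. (50 - 3) mod 5 = 2, so b[50] = b[5] = 42.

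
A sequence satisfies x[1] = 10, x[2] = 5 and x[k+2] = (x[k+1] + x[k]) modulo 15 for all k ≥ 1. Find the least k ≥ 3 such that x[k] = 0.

Computing terms: x[1] = 10, x[2] = 5, x[3] = 0, x[4] = 5, x[5] = 5, x[6] = 10, x[7] = 0, x[8] = 10, x[9] = 10, x[10] = 5.
The sequence repeats with period 8.
The value 0 first appears (with k ≥ 3) at x[3].

3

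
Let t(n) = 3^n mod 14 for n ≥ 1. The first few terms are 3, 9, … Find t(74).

t(1) = 3, t(2) = 9, t(3) = 13, t(4) = 11, t(5) = 5, t(6) = 1, t(7) = 3.
The sequence repeats with period 6.
So t(74) = t(1 + ((74-1) mod 6)) = t(2) = 9.

9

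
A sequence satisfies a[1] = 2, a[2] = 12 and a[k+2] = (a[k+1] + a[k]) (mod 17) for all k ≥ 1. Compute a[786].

12

We have a[1] = 2, a[2] = 12, a[3] = 14, a[4] = 9, a[5] = 6, a[6] = 15, a[7] = 4, a[8] = 2, a[9] = 6, a[10] = 8, a[11] = 14, a[12] = 5, a[13] = 2, a[14] = 7, a[15] = 9, a[16] = 16, a[17] = 8, a[18] = 7, a[19] = 15, a[20] = 5, a[21] = 3, a[22] = 8, a[23] = 11, a[24] = 2, a[25] = 13, a[26] = 15, a[27] = 11, a[28] = 9, a[29] = 3, a[30] = 12, a[31] = 15, a[32] = 10, a[33] = 8, a[34] = 1, a[35] = 9, a[36] = 10, a[37] = 2, a[38] = 12.
The sequence repeats with period 36.
So a[786] = a[1 + ((786-1) mod 36)] = a[30] = 12.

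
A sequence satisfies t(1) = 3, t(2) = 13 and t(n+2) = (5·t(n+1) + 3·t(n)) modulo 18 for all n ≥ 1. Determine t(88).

13

We have t(1) = 3,  t(2) = 13,  t(3) = 2,  t(4) = 13,  t(5) = 17,  t(6) = 16,  t(7) = 5,  t(8) = 1,  t(9) = 2,  t(10) = 13.
Since (t(9), t(10)) = (t(3), t(4)) = (2, 13) (two consecutive terms determine the rest), the sequence is eventually periodic: after a pre-period of length 2 it cycles with period 6.
For n ≥ 3, t(n) depends only on (n - 3) mod 6. (88 - 3) mod 6 = 1, so t(88) = t(4) = 13.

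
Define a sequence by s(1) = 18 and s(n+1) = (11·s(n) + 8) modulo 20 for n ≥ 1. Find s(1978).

Computing terms: s(1) = 18,  s(2) = 6,  s(3) = 14,  s(4) = 2,  s(5) = 10,  s(6) = 18.
The sequence repeats with period 5.
(1978 - 1) mod 5 = 2, so s(1978) = s(3) = 14.

14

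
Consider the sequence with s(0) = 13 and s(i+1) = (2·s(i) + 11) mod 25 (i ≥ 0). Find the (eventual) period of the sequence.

s(0) = 13,  s(1) = 12,  s(2) = 10,  s(3) = 6,  s(4) = 23,  s(5) = 7,  s(6) = 0,  s(7) = 11,  s(8) = 8,  s(9) = 2,  s(10) = 15,  s(11) = 16,  s(12) = 18,  s(13) = 22,  s(14) = 5,  s(15) = 21,  s(16) = 3,  s(17) = 17,  s(18) = 20,  s(19) = 1,  s(20) = 13.
The sequence repeats with period 20.

20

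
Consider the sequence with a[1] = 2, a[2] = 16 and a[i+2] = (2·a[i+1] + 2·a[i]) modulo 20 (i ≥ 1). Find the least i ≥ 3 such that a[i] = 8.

a[1] = 2; a[2] = 16; a[3] = 16; a[4] = 4; a[5] = 0; a[6] = 8; a[7] = 16; a[8] = 8; a[9] = 8; a[10] = 12; a[11] = 0; a[12] = 4; a[13] = 8; a[14] = 4; a[15] = 4; a[16] = 16; a[17] = 0; a[18] = 12; a[19] = 4; a[20] = 12; a[21] = 12; a[22] = 8; a[23] = 0; a[24] = 16; a[25] = 12; a[26] = 16; a[27] = 16.
Since (a[26], a[27]) = (a[2], a[3]) = (16, 16) (two consecutive terms determine the rest), the sequence is eventually periodic: after a pre-period of length 1 it cycles with period 24.
The value 8 first appears (with i ≥ 3) at a[6].

6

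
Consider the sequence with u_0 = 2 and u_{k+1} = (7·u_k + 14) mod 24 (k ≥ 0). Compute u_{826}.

10

We have u_0 = 2, u_1 = 4, u_2 = 18, u_3 = 20, u_4 = 10, u_5 = 12, u_6 = 2.
Since u_6 = u_0 = 2, the sequence is periodic with period 6.
So u_{826} = u_{0 + ((826-0) mod 6)} = u_4 = 10.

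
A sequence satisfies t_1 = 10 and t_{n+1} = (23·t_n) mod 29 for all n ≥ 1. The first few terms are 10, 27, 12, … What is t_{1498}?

8

Computing terms: t_1 = 10,  t_2 = 27,  t_3 = 12,  t_4 = 15,  t_5 = 26,  t_6 = 18,  t_7 = 8,  t_8 = 10.
Since t_8 = t_1 = 10, the sequence is periodic with period 7.
(1498 - 1) mod 7 = 6, so t_{1498} = t_7 = 8.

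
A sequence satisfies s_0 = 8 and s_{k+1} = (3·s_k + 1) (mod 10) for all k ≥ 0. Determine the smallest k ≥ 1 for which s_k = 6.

2

Listing terms: s_0 = 8,  s_1 = 5,  s_2 = 6,  s_3 = 9,  s_4 = 8.
The sequence repeats with period 4.
The value 6 first appears (with k ≥ 1) at s_2.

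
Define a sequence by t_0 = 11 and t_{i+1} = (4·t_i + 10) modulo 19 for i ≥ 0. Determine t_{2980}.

Computing terms: t_0 = 11, t_1 = 16, t_2 = 17, t_3 = 2, t_4 = 18, t_5 = 6, t_6 = 15, t_7 = 13, t_8 = 5, t_9 = 11.
Since t_9 = t_0 = 11, the sequence is periodic with period 9.
So t_{2980} = t_{0 + ((2980-0) mod 9)} = t_1 = 16.

16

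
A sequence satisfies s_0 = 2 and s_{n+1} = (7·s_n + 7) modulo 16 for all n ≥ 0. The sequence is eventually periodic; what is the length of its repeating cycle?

4

Listing terms: s_0 = 2; s_1 = 5; s_2 = 10; s_3 = 13; s_4 = 2.
The sequence repeats with period 4.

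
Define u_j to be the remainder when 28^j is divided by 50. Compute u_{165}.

We have u_0 = 1, u_1 = 28, u_2 = 34, u_3 = 2, u_4 = 6, u_5 = 18, u_6 = 4, u_7 = 12, u_8 = 36, u_9 = 8, u_{10} = 24, u_{11} = 22, u_{12} = 16, u_{13} = 48, u_{14} = 44, u_{15} = 32, u_{16} = 46, u_{17} = 38, u_{18} = 14, u_{19} = 42, u_{20} = 26, u_{21} = 28.
Since u_{21} = u_1 = 28, the sequence is eventually periodic: after a pre-period of length 1 it cycles with period 20.
For j ≥ 1, u_j depends only on (j - 1) mod 20. (165 - 1) mod 20 = 4, so u_{165} = u_5 = 18.

18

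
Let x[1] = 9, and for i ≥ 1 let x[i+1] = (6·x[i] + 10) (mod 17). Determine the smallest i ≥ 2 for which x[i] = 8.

5

We have x[1] = 9, x[2] = 13, x[3] = 3, x[4] = 11, x[5] = 8, x[6] = 7, x[7] = 1, x[8] = 16, x[9] = 4, x[10] = 0, x[11] = 10, x[12] = 2, x[13] = 5, x[14] = 6, x[15] = 12, x[16] = 14, x[17] = 9.
Since x[17] = x[1] = 9, the sequence is periodic with period 16.
The value 8 first appears (with i ≥ 2) at x[5].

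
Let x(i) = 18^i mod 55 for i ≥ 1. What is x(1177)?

28

x(1) = 18, x(2) = 49, x(3) = 2, x(4) = 36, x(5) = 43, x(6) = 4, x(7) = 17, x(8) = 31, x(9) = 8, x(10) = 34, x(11) = 7, x(12) = 16, x(13) = 13, x(14) = 14, x(15) = 32, x(16) = 26, x(17) = 28, x(18) = 9, x(19) = 52, x(20) = 1, x(21) = 18.
The sequence repeats with period 20.
So x(1177) = x(1 + ((1177-1) mod 20)) = x(17) = 28.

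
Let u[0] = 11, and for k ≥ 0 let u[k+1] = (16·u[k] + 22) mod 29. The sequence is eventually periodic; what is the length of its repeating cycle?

7

Computing terms: u[0] = 11; u[1] = 24; u[2] = 0; u[3] = 22; u[4] = 26; u[5] = 3; u[6] = 12; u[7] = 11.
The sequence repeats with period 7.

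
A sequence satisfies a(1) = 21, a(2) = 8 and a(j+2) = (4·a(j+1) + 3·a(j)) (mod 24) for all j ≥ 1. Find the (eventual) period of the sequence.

4

a(1) = 21,  a(2) = 8,  a(3) = 23,  a(4) = 20,  a(5) = 5,  a(6) = 8,  a(7) = 23.
Since (a(6), a(7)) = (a(2), a(3)) = (8, 23) (two consecutive terms determine the rest), the sequence is eventually periodic: after a pre-period of length 1 it cycles with period 4.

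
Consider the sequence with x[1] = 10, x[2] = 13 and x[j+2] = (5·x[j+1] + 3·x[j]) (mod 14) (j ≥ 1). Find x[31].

x[1] = 10; x[2] = 13; x[3] = 11; x[4] = 10; x[5] = 13.
Since (x[4], x[5]) = (x[1], x[2]) = (10, 13) (two consecutive terms determine the rest), the sequence is periodic with period 3.
(31 - 1) mod 3 = 0, so x[31] = x[1] = 10.

10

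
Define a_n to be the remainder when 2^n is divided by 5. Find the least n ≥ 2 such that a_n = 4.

Listing terms: a_1 = 2, a_2 = 4, a_3 = 3, a_4 = 1, a_5 = 2.
The sequence repeats with period 4.
The value 4 first appears (with n ≥ 2) at a_2.

2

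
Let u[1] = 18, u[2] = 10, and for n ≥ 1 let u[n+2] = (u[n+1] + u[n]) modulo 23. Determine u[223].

Computing terms: u[1] = 18; u[2] = 10; u[3] = 5; u[4] = 15; u[5] = 20; u[6] = 12; u[7] = 9; u[8] = 21; u[9] = 7; u[10] = 5; u[11] = 12; u[12] = 17; u[13] = 6; u[14] = 0; u[15] = 6; u[16] = 6; u[17] = 12; u[18] = 18; u[19] = 7; u[20] = 2; u[21] = 9; u[22] = 11; u[23] = 20; u[24] = 8; u[25] = 5; u[26] = 13; u[27] = 18; u[28] = 8; u[29] = 3; u[30] = 11; u[31] = 14; u[32] = 2; u[33] = 16; u[34] = 18; u[35] = 11; u[36] = 6; u[37] = 17; u[38] = 0; u[39] = 17; u[40] = 17; u[41] = 11; u[42] = 5; u[43] = 16; u[44] = 21; u[45] = 14; u[46] = 12; u[47] = 3; u[48] = 15; u[49] = 18; u[50] = 10.
The sequence repeats with period 48.
So u[223] = u[1 + ((223-1) mod 48)] = u[31] = 14.

14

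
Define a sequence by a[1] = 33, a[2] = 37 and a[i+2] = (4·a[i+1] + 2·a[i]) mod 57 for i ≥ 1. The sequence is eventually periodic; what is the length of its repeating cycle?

18

We have a[1] = 33,  a[2] = 37,  a[3] = 43,  a[4] = 18,  a[5] = 44,  a[6] = 41,  a[7] = 24,  a[8] = 7,  a[9] = 19,  a[10] = 33,  a[11] = 56,  a[12] = 5,  a[13] = 18,  a[14] = 25,  a[15] = 22,  a[16] = 24,  a[17] = 26,  a[18] = 38,  a[19] = 33,  a[20] = 37.
Since (a[19], a[20]) = (a[1], a[2]) = (33, 37) (two consecutive terms determine the rest), the sequence is periodic with period 18.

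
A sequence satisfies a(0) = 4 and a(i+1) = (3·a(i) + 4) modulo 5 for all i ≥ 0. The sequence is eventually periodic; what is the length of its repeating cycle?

4

a(0) = 4,  a(1) = 1,  a(2) = 2,  a(3) = 0,  a(4) = 4.
The sequence repeats with period 4.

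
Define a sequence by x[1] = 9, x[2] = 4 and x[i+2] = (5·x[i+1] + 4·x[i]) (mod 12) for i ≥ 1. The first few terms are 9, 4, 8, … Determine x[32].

4

x[1] = 9,  x[2] = 4,  x[3] = 8,  x[4] = 8,  x[5] = 0,  x[6] = 8,  x[7] = 4,  x[8] = 4,  x[9] = 0,  x[10] = 4,  x[11] = 8.
Since (x[10], x[11]) = (x[2], x[3]) = (4, 8) (two consecutive terms determine the rest), the sequence is eventually periodic: after a pre-period of length 1 it cycles with period 8.
For i ≥ 2, x[i] depends only on (i - 2) mod 8. (32 - 2) mod 8 = 6, so x[32] = x[8] = 4.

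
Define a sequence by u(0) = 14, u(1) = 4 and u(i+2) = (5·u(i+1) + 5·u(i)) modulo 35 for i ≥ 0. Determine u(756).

0

Listing terms: u(0) = 14; u(1) = 4; u(2) = 20; u(3) = 15; u(4) = 0; u(5) = 5; u(6) = 25; u(7) = 10; u(8) = 0; u(9) = 15; u(10) = 5; u(11) = 30; u(12) = 0; u(13) = 10; u(14) = 15; u(15) = 20; u(16) = 0; u(17) = 30; u(18) = 10; u(19) = 25; u(20) = 0; u(21) = 20; u(22) = 30; u(23) = 5; u(24) = 0; u(25) = 25; u(26) = 20; u(27) = 15.
Since (u(26), u(27)) = (u(2), u(3)) = (20, 15) (two consecutive terms determine the rest), the sequence is eventually periodic: after a pre-period of length 2 it cycles with period 24.
For i ≥ 2, u(i) depends only on (i - 2) mod 24. (756 - 2) mod 24 = 10, so u(756) = u(12) = 0.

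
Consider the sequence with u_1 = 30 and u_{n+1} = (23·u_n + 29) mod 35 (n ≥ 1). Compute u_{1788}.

32

We have u_1 = 30,  u_2 = 19,  u_3 = 11,  u_4 = 2,  u_5 = 5,  u_6 = 4,  u_7 = 16,  u_8 = 12,  u_9 = 25,  u_{10} = 9,  u_{11} = 26,  u_{12} = 32,  u_{13} = 30.
Since u_{13} = u_1 = 30, the sequence is periodic with period 12.
So u_{1788} = u_{1 + ((1788-1) mod 12)} = u_{12} = 32.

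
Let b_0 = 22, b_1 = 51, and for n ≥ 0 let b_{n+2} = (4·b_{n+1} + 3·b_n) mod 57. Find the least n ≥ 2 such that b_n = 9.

14

Listing terms: b_0 = 22, b_1 = 51, b_2 = 42, b_3 = 36, b_4 = 42, b_5 = 48, b_6 = 33, b_7 = 48, b_8 = 6, b_9 = 54, b_{10} = 6, b_{11} = 15, b_{12} = 21, b_{13} = 15, b_{14} = 9, b_{15} = 24, b_{16} = 9, b_{17} = 51, b_{18} = 3, b_{19} = 51, b_{20} = 42.
Since (b_{19}, b_{20}) = (b_1, b_2) = (51, 42) (two consecutive terms determine the rest), the sequence is eventually periodic: after a pre-period of length 1 it cycles with period 18.
The value 9 first appears (with n ≥ 2) at b_{14}.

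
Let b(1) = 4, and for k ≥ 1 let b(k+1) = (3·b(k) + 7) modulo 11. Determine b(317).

We have b(1) = 4,  b(2) = 8,  b(3) = 9,  b(4) = 1,  b(5) = 10,  b(6) = 4.
Since b(6) = b(1) = 4, the sequence is periodic with period 5.
So b(317) = b(1 + ((317-1) mod 5)) = b(2) = 8.

8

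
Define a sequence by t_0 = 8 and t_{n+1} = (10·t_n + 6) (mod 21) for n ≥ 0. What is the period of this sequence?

Listing terms: t_0 = 8, t_1 = 2, t_2 = 5, t_3 = 14, t_4 = 20, t_5 = 17, t_6 = 8.
Since t_6 = t_0 = 8, the sequence is periodic with period 6.

6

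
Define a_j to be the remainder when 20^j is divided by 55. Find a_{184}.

5

Listing terms: a_1 = 20,  a_2 = 15,  a_3 = 25,  a_4 = 5,  a_5 = 45,  a_6 = 20.
The sequence repeats with period 5.
(184 - 1) mod 5 = 3, so a_{184} = a_4 = 5.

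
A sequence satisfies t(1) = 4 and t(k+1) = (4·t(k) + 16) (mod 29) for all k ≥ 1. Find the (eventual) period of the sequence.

Listing terms: t(1) = 4; t(2) = 3; t(3) = 28; t(4) = 12; t(5) = 6; t(6) = 11; t(7) = 2; t(8) = 24; t(9) = 25; t(10) = 0; t(11) = 16; t(12) = 22; t(13) = 17; t(14) = 26; t(15) = 4.
Since t(15) = t(1) = 4, the sequence is periodic with period 14.

14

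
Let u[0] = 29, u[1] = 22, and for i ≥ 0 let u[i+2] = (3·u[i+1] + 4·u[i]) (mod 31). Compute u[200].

Computing terms: u[0] = 29; u[1] = 22; u[2] = 27; u[3] = 14; u[4] = 26; u[5] = 10; u[6] = 10; u[7] = 8; u[8] = 2; u[9] = 7; u[10] = 29; u[11] = 22.
The sequence repeats with period 10.
So u[200] = u[0 + ((200-0) mod 10)] = u[0] = 29.

29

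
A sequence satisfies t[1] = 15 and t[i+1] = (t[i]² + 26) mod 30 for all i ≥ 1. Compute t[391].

15

t[1] = 15, t[2] = 11, t[3] = 27, t[4] = 5, t[5] = 21, t[6] = 17, t[7] = 15.
Since t[7] = t[1] = 15, the sequence is periodic with period 6.
So t[391] = t[1 + ((391-1) mod 6)] = t[1] = 15.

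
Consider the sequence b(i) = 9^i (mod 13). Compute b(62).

We have b(0) = 1,  b(1) = 9,  b(2) = 3,  b(3) = 1.
The sequence repeats with period 3.
So b(62) = b(0 + ((62-0) mod 3)) = b(2) = 3.

3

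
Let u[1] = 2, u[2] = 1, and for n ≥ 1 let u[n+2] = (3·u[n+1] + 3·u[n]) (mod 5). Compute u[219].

4

Listing terms: u[1] = 2; u[2] = 1; u[3] = 4; u[4] = 0; u[5] = 2; u[6] = 1.
Since (u[5], u[6]) = (u[1], u[2]) = (2, 1) (two consecutive terms determine the rest), the sequence is periodic with period 4.
So u[219] = u[1 + ((219-1) mod 4)] = u[3] = 4.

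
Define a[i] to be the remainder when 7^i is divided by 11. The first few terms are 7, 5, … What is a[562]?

5

a[1] = 7,  a[2] = 5,  a[3] = 2,  a[4] = 3,  a[5] = 10,  a[6] = 4,  a[7] = 6,  a[8] = 9,  a[9] = 8,  a[10] = 1,  a[11] = 7.
The sequence repeats with period 10.
So a[562] = a[1 + ((562-1) mod 10)] = a[2] = 5.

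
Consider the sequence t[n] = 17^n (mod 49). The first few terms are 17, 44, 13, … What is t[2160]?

We have t[1] = 17,  t[2] = 44,  t[3] = 13,  t[4] = 25,  t[5] = 33,  t[6] = 22,  t[7] = 31,  t[8] = 37,  t[9] = 41,  t[10] = 11,  t[11] = 40,  t[12] = 43,  t[13] = 45,  t[14] = 30,  t[15] = 20,  t[16] = 46,  t[17] = 47,  t[18] = 15,  t[19] = 10,  t[20] = 23,  t[21] = 48,  t[22] = 32,  t[23] = 5,  t[24] = 36,  t[25] = 24,  t[26] = 16,  t[27] = 27,  t[28] = 18,  t[29] = 12,  t[30] = 8,  t[31] = 38,  t[32] = 9,  t[33] = 6,  t[34] = 4,  t[35] = 19,  t[36] = 29,  t[37] = 3,  t[38] = 2,  t[39] = 34,  t[40] = 39,  t[41] = 26,  t[42] = 1,  t[43] = 17.
Since t[43] = t[1] = 17, the sequence is periodic with period 42.
So t[2160] = t[1 + ((2160-1) mod 42)] = t[18] = 15.

15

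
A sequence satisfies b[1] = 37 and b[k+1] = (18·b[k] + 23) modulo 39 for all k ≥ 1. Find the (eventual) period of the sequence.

Computing terms: b[1] = 37; b[2] = 26; b[3] = 23; b[4] = 8; b[5] = 11; b[6] = 26.
Since b[6] = b[2] = 26, the sequence is eventually periodic: after a pre-period of length 1 it cycles with period 4.

4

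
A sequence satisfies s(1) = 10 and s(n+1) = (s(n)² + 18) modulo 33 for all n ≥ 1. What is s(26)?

19

We have s(1) = 10,  s(2) = 19,  s(3) = 16,  s(4) = 10.
The sequence repeats with period 3.
(26 - 1) mod 3 = 1, so s(26) = s(2) = 19.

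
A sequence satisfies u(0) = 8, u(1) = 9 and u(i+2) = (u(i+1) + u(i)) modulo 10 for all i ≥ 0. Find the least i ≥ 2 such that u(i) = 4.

9

We have u(0) = 8,  u(1) = 9,  u(2) = 7,  u(3) = 6,  u(4) = 3,  u(5) = 9,  u(6) = 2,  u(7) = 1,  u(8) = 3,  u(9) = 4,  u(10) = 7,  u(11) = 1,  u(12) = 8,  u(13) = 9.
Since (u(12), u(13)) = (u(0), u(1)) = (8, 9) (two consecutive terms determine the rest), the sequence is periodic with period 12.
The value 4 first appears (with i ≥ 2) at u(9).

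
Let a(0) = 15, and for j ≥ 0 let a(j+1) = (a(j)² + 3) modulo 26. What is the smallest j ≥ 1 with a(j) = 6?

11

Computing terms: a(0) = 15, a(1) = 20, a(2) = 13, a(3) = 16, a(4) = 25, a(5) = 4, a(6) = 19, a(7) = 0, a(8) = 3, a(9) = 12, a(10) = 17, a(11) = 6, a(12) = 13.
Since a(12) = a(2) = 13, the sequence is eventually periodic: after a pre-period of length 2 it cycles with period 10.
The value 6 first appears (with j ≥ 1) at a(11).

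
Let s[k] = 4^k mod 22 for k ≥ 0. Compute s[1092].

16

We have s[0] = 1,  s[1] = 4,  s[2] = 16,  s[3] = 20,  s[4] = 14,  s[5] = 12,  s[6] = 4.
Since s[6] = s[1] = 4, the sequence is eventually periodic: after a pre-period of length 1 it cycles with period 5.
For k ≥ 1, s[k] depends only on (k - 1) mod 5. (1092 - 1) mod 5 = 1, so s[1092] = s[2] = 16.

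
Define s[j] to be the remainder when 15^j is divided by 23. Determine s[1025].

Computing terms: s[0] = 1,  s[1] = 15,  s[2] = 18,  s[3] = 17,  s[4] = 2,  s[5] = 7,  s[6] = 13,  s[7] = 11,  s[8] = 4,  s[9] = 14,  s[10] = 3,  s[11] = 22,  s[12] = 8,  s[13] = 5,  s[14] = 6,  s[15] = 21,  s[16] = 16,  s[17] = 10,  s[18] = 12,  s[19] = 19,  s[20] = 9,  s[21] = 20,  s[22] = 1.
Since s[22] = s[0] = 1, the sequence is periodic with period 22.
So s[1025] = s[0 + ((1025-0) mod 22)] = s[13] = 5.

5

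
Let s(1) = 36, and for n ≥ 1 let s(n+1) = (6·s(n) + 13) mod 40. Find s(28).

Computing terms: s(1) = 36, s(2) = 29, s(3) = 27, s(4) = 15, s(5) = 23, s(6) = 31, s(7) = 39, s(8) = 7, s(9) = 15.
Since s(9) = s(4) = 15, the sequence is eventually periodic: after a pre-period of length 3 it cycles with period 5.
For n ≥ 4, s(n) depends only on (n - 4) mod 5. (28 - 4) mod 5 = 4, so s(28) = s(8) = 7.

7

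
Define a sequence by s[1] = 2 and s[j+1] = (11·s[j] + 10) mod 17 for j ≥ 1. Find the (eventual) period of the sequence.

16

s[1] = 2,  s[2] = 15,  s[3] = 5,  s[4] = 14,  s[5] = 11,  s[6] = 12,  s[7] = 6,  s[8] = 8,  s[9] = 13,  s[10] = 0,  s[11] = 10,  s[12] = 1,  s[13] = 4,  s[14] = 3,  s[15] = 9,  s[16] = 7,  s[17] = 2.
Since s[17] = s[1] = 2, the sequence is periodic with period 16.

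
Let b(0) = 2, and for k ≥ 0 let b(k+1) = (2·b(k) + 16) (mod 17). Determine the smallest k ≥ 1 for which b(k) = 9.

3

b(0) = 2; b(1) = 3; b(2) = 5; b(3) = 9; b(4) = 0; b(5) = 16; b(6) = 14; b(7) = 10; b(8) = 2.
The sequence repeats with period 8.
The value 9 first appears (with k ≥ 1) at b(3).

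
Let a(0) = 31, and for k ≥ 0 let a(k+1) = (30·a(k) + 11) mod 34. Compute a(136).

a(0) = 31,  a(1) = 23,  a(2) = 21,  a(3) = 29,  a(4) = 31.
The sequence repeats with period 4.
(136 - 0) mod 4 = 0, so a(136) = a(0) = 31.

31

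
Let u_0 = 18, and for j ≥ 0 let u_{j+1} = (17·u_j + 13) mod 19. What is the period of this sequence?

Listing terms: u_0 = 18; u_1 = 15; u_2 = 2; u_3 = 9; u_4 = 14; u_5 = 4; u_6 = 5; u_7 = 3; u_8 = 7; u_9 = 18.
The sequence repeats with period 9.

9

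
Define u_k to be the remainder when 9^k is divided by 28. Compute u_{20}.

25

Listing terms: u_1 = 9, u_2 = 25, u_3 = 1, u_4 = 9.
Since u_4 = u_1 = 9, the sequence is periodic with period 3.
So u_{20} = u_{1 + ((20-1) mod 3)} = u_2 = 25.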